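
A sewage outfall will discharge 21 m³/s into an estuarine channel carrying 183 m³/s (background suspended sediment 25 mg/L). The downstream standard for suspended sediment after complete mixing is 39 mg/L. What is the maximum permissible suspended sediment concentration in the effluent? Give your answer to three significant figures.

At the limit, (Qr·Cr + Qe·Cₑ)/(Qr + Qe) = 39:
Cₑ = (204.0·39 − 183.0·25.00) / 21.00 = 161.0 mg/L.

161 mg/L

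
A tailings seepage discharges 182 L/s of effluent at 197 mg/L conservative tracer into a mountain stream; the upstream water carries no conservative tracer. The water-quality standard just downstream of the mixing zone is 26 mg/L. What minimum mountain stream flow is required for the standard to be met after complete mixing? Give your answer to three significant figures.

Set C_mix = 26: (Q·0 + 182.0·197.0) / (Q + 182.0) = 26
→ Q = 182.0·(197.0 − 26)/(26 − 0) = 1197 L/s.

1200 L/s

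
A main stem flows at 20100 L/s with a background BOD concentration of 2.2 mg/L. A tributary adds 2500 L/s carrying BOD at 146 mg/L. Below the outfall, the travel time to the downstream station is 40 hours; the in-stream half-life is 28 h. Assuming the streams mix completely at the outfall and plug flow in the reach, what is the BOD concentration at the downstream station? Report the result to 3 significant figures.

6.73 mg/L

Mass balance: C = (20100·2.200 + 2500·146.0) / 22600 = 409200/22600 = 18.11 mg/L.
Half-life 28 h → k = ln 2 / 28 = 0.02476 h⁻¹ = 0.5941 d⁻¹.
Decay over the reach: 18.11·exp(−kt) = 18.11·0.3715 = 6.727 mg/L.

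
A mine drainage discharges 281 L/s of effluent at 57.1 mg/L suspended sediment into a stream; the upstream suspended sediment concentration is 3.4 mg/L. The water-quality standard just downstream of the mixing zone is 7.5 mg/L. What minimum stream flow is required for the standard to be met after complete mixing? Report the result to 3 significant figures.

Set C_mix = 7.5: (Q·3.400 + 281.0·57.10) / (Q + 281.0) = 7.5
→ Q = 281.0·(57.10 − 7.5)/(7.5 − 3.400) = 3399 L/s.

3400 L/s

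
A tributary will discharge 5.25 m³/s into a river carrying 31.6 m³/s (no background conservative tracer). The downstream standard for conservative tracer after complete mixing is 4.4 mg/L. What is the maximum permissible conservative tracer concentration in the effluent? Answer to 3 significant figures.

30.9 mg/L

At the limit, (Qr·Cr + Qe·Cₑ)/(Qr + Qe) = 4.4:
Cₑ = (36.85·4.4 − 31.60·0) / 5.250 = 30.88 mg/L.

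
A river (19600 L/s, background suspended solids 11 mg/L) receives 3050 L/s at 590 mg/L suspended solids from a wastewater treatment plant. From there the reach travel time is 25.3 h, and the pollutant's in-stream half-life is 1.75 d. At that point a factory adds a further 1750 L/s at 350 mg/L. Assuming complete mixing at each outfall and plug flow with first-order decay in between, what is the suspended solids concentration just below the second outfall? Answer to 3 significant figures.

79.5 mg/L

Flow-weighted average: C = (19600·11.00 + 3050·590.0) / 22650 = 2015000/22650 = 88.97 mg/L; combined flow 22650 L/s.
Half-life 1.75 d → k = ln 2 / 1.75 = 0.3961 d⁻¹.
Decay over the reach: 88.97·exp(−kt) = 88.97·0.6587 = 58.60 mg/L.
Second outfall: C = (22650·58.60 + 1750·350.0)/24400 = 79.50 mg/L.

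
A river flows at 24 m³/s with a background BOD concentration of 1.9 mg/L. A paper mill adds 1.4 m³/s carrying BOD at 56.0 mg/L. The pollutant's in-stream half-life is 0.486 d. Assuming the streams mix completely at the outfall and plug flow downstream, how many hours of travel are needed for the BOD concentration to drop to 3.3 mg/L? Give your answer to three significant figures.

Mass balance: C = (24.00·1.900 + 1.400·56.00) / 25.40 = 124.0/25.40 = 4.882 mg/L.
Half-life 0.486 d → k = ln 2 / 0.486 = 1.426 d⁻¹.
4.882·exp(−k·t) = 3.3 → t = ln(4.882/3.3)/k = 23720 s = 6.590 h.

6.59 h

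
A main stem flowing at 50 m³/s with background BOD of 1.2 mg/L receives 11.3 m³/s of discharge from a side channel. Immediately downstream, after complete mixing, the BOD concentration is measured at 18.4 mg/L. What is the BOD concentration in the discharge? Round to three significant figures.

94.5 mg/L

Mass balance: 50.00·1.200 + 11.30·Cₑ = 61.30·18.40
→ Cₑ = (61.30·18.40 − 50.00·1.200) / 11.30 = 94.51 mg/L.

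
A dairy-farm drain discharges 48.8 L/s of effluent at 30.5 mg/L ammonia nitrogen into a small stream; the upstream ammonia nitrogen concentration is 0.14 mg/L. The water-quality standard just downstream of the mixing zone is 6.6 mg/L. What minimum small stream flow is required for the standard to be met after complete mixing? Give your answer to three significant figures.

181 L/s

Set C_mix = 6.6: (Q·0.1400 + 48.80·30.50) / (Q + 48.80) = 6.6
→ Q = 48.80·(30.50 − 6.6)/(6.6 − 0.1400) = 180.5 L/s.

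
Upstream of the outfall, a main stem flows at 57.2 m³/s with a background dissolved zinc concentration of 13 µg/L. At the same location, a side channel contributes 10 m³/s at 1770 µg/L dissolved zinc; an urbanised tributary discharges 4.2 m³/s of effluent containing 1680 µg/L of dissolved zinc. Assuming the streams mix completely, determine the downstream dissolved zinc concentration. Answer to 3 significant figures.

Flow-weighted average: C = (57.20·13.00 + 10.00·1770 + 4.200·1680) / 71.40 = 25500/71.40 = 357.1 µg/L.

357 µg/L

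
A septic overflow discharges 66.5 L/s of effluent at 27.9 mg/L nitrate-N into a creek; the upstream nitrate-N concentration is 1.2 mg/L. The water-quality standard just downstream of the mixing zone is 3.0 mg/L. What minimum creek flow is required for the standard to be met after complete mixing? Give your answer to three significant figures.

920 L/s

Set C_mix = 3.0: (Q·1.200 + 66.50·27.90) / (Q + 66.50) = 3.0
→ Q = 66.50·(27.90 − 3.0)/(3.0 − 1.200) = 919.9 L/s.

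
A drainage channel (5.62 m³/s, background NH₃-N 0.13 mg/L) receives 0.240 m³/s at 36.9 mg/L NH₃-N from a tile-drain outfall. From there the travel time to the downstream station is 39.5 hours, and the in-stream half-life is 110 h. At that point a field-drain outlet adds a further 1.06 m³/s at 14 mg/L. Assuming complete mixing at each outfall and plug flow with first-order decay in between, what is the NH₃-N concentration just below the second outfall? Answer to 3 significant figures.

After mixing, C = (5.620·0.1300 + 0.2400·36.90) / 5.860 = 9.587/5.860 = 1.636 mg/L; combined flow 5.860 m³/s.
Half-life 110 h → k = ln 2 / 110 = 0.006301 h⁻¹ = 0.1512 d⁻¹.
Decay over the reach: 1.636·exp(−kt) = 1.636·0.7797 = 1.275 mg/L.
At the second outfall, C = (5.860·1.275 + 1.060·14.00) / (5.860 + 1.060) = 3.225 mg/L.

3.22 mg/L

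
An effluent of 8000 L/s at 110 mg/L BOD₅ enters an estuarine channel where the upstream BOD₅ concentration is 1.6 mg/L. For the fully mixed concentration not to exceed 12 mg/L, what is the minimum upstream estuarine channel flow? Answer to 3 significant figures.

75400 L/s

Set C_mix = 12: (Q·1.600 + 8000·110.0) / (Q + 8000) = 12
→ Q = 8000·(110.0 − 12)/(12 − 1.600) = 75380 L/s.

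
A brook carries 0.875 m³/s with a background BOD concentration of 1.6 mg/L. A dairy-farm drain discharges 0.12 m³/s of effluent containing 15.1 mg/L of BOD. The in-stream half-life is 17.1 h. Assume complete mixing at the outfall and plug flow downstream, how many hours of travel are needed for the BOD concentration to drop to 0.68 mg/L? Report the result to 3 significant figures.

38.4 h

Mixed concentration C = ΣQC/ΣQ = (0.8750·1.600 + 0.1200·15.10) / 0.9950 = 3.212/0.9950 = 3.228 mg/L.
Half-life 17.1 h → k = ln 2 / 17.1 = 0.04053 h⁻¹ = 0.9728 d⁻¹.
3.228·exp(−k·t) = 0.68 → t = ln(3.228/0.68)/k = 138300 s = 38.43 h.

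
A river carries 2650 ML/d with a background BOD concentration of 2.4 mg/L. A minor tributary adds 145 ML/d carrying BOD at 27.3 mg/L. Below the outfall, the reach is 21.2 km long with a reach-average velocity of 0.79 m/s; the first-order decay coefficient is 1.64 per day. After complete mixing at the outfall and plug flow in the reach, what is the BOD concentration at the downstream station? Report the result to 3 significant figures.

2.22 mg/L

Conservation of mass: C = (2650·2.400 + 145.0·27.30) / 2795 = 10320/2795 = 3.692 mg/L.
Travel time t = 21.2·1000 / 0.79 = 26840 s = 7.454 h.
First-order decay: C = 3.692·exp(−k·t) = 3.692·0.6009 = 2.218 mg/L.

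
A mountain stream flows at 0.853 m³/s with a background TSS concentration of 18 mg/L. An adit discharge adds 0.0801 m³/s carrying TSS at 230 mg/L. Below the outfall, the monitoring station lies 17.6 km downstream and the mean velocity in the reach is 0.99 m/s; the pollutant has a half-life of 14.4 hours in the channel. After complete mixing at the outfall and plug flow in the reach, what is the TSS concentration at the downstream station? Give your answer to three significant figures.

28.5 mg/L

Conservation of mass: C = (0.8530·18.00 + 0.08010·230.0) / 0.9331 = 33.78/0.9331 = 36.20 mg/L.
Travel time t = 17.6·1000 / 0.99 = 17780 s = 4.938 h.
Half-life 14.4 h → k = ln 2 / 14.4 = 0.04814 h⁻¹ = 1.155 d⁻¹.
Decay over the reach: 36.20·exp(−kt) = 36.20·0.7884 = 28.54 mg/L.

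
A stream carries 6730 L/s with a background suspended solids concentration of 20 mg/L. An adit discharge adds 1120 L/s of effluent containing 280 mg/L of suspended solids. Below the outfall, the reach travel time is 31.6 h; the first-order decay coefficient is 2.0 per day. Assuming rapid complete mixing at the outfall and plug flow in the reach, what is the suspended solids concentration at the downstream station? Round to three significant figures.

4.10 mg/L

Mixed concentration C = ΣQC/ΣQ = (6730·20.00 + 1120·280.0) / 7850 = 448200/7850 = 57.10 mg/L.
First-order decay: C = 57.10·exp(−k·t) = 57.10·0.07184 = 4.102 mg/L.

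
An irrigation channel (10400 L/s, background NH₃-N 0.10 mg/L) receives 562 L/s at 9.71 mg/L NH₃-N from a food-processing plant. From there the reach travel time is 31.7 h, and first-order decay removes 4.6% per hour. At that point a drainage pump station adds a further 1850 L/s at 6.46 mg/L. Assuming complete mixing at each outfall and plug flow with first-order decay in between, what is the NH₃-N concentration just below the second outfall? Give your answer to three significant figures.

Flow-weighted average: C = (10400·0.1000 + 562.0·9.710) / 10960 = 6497/10960 = 0.5927 mg/L; combined flow 10960 L/s.
4.6%/h lost → k = −ln(1 − 0.046) = 0.04709 h⁻¹.
After decay, C = 0.5927 × e^(−kt) = 0.5927 × 0.2247 = 0.1332 mg/L.
At the second outfall, C = (10960·0.1332 + 1850·6.460) / (10960 + 1850) = 1.047 mg/L.

1.05 mg/L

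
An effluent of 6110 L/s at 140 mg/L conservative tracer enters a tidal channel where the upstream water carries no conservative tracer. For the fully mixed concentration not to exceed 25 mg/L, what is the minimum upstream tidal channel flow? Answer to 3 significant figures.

Set C_mix = 25: (Q·0 + 6110·140.0) / (Q + 6110) = 25
→ Q = 6110·(140.0 − 25)/(25 − 0) = 28110 L/s.

28100 L/s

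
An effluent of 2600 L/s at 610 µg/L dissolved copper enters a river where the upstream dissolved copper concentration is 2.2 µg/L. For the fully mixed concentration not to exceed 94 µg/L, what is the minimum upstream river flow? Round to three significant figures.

14600 L/s

Set C_mix = 94: (Q·2.200 + 2600·610.0) / (Q + 2600) = 94
→ Q = 2600·(610.0 − 94)/(94 − 2.200) = 14610 L/s.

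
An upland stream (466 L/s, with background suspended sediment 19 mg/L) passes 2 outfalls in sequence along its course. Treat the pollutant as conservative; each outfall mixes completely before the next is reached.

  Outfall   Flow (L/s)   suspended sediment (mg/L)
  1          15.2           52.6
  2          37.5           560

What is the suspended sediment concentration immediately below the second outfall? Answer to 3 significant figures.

Outfall 1: combined Q = 481.2 L/s; C = (466.0·19.00 + 15.20·52.60)/481.2 = 20.06 mg/L.
Outfall 2: combined Q = 518.7 L/s; C = (481.2·20.06 + 37.50·560.0)/518.7 = 59.10 mg/L.

59.1 mg/L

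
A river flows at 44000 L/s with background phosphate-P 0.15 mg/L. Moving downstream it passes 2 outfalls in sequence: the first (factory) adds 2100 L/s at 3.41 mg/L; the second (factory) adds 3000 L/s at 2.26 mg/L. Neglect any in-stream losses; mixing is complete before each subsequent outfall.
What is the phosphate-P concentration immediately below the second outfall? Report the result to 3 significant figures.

0.418 mg/L

Outfall 1: combined Q = 46100 L/s; C = (44000·0.1500 + 2100·3.410)/46100 = 0.2985 mg/L.
Outfall 2: combined Q = 49100 L/s; C = (46100·0.2985 + 3000·2.260)/49100 = 0.4184 mg/L.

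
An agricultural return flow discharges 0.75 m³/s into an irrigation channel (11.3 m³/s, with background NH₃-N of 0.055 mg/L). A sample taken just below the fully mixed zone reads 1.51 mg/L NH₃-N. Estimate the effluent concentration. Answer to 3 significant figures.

Mass balance: 11.30·0.05500 + 0.7500·Cₑ = 12.05·1.510
→ Cₑ = (12.05·1.510 − 11.30·0.05500) / 0.7500 = 23.43 mg/L.

23.4 mg/L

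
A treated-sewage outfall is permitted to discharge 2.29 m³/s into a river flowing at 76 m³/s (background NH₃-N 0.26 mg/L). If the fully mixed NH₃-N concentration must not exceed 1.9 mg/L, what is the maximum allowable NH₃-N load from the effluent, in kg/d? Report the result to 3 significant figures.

11100 kg/d

Mass balance at the limit: 76.00·0.2600 + 2.290·Cₑ = 78.29·1.9 → Cₑ = 56.33 mg/L.
Load = 2.290 m³/s × 56.33 g/m³ × 86 400 s/d = 11140 kg/d.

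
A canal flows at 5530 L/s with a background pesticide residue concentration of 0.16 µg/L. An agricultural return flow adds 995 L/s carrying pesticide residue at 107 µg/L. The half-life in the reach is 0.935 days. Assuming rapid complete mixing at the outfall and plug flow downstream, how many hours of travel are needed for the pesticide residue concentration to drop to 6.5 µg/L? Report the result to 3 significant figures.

Mass balance: C = (5530·0.1600 + 995.0·107.0) / 6525 = 107300/6525 = 16.45 µg/L.
Half-life 0.935 d → k = ln 2 / 0.935 = 0.7413 d⁻¹.
16.45·exp(−k·t) = 6.5 → t = ln(16.45/6.5)/k = 108200 s = 30.06 h.

30.1 h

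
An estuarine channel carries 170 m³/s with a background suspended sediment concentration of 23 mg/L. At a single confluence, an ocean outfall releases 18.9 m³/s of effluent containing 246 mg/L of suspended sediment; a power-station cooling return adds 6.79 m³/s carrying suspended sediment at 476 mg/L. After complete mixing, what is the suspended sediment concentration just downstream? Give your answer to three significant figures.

60.3 mg/L

Flow-weighted average: C = (170.0·23.00 + 18.90·246.0 + 6.790·476.0) / 195.7 = 11790/195.7 = 60.26 mg/L.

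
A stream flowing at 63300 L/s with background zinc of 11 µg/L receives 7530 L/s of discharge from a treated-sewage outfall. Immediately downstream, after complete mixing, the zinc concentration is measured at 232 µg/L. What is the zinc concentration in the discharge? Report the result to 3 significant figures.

2090 µg/L

Mass balance: 63300·11.00 + 7530·Cₑ = 70830·232.0
→ Cₑ = (70830·232.0 − 63300·11.00) / 7530 = 2090 µg/L.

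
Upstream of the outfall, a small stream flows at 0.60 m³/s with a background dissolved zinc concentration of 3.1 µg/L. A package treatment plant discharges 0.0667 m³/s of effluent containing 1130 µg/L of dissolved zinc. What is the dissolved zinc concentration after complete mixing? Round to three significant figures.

116 µg/L

Mixed concentration C = ΣQC/ΣQ = (0.6000·3.100 + 0.06670·1130) / 0.6667 = 77.23/0.6667 = 115.8 µg/L.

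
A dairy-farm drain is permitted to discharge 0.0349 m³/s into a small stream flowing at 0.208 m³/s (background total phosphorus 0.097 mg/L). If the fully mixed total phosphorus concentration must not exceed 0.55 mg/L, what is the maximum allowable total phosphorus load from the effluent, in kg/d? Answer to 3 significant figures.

9.80 kg/d

Mass balance at the limit: 0.2080·0.09700 + 0.03490·Cₑ = 0.2429·0.55 → Cₑ = 3.250 mg/L.
Load = 0.03490 m³/s × 3.250 g/m³ × 86 400 s/d = 9.799 kg/d.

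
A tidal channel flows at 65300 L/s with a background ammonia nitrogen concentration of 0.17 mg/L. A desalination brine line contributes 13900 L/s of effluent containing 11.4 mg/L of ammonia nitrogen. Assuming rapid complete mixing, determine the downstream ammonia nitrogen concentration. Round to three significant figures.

Flow-weighted average: C = (65300·0.1700 + 13900·11.40) / 79200 = 169600/79200 = 2.141 mg/L.

2.14 mg/L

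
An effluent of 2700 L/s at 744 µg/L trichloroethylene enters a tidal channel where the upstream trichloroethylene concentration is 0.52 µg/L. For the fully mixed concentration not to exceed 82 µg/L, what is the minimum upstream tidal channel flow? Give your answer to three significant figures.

21900 L/s

Set C_mix = 82: (Q·0.5200 + 2700·744.0) / (Q + 2700) = 82
→ Q = 2700·(744.0 − 82)/(82 − 0.5200) = 21940 L/s.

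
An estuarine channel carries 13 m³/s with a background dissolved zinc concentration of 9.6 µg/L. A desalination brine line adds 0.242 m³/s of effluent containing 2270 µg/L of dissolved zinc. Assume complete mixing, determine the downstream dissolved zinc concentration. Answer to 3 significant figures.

Mass balance: C = (13.00·9.600 + 0.2420·2270) / 13.24 = 674.1/13.24 = 50.91 µg/L.

50.9 µg/L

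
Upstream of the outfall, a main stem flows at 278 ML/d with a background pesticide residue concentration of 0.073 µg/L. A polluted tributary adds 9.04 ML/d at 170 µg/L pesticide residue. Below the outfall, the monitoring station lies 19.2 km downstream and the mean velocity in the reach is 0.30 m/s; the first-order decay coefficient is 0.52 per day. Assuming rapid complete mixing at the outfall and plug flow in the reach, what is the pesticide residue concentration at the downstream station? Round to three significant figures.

3.69 µg/L

Mixed concentration C = ΣQC/ΣQ = (278.0·0.07300 + 9.040·170.0) / 287.0 = 1557/287.0 = 5.425 µg/L.
Travel time t = 19.2·1000 / 0.30 = 64000 s = 17.78 h.
First-order decay: C = 5.425·exp(−k·t) = 5.425·0.6803 = 3.691 µg/L.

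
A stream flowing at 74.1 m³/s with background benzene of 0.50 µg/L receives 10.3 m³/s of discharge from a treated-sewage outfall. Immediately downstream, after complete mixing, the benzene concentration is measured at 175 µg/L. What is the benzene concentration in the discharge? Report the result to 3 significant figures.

Mass balance: 74.10·0.5000 + 10.30·Cₑ = 84.40·175.0
→ Cₑ = (84.40·175.0 − 74.10·0.5000) / 10.30 = 1430 µg/L.

1430 µg/L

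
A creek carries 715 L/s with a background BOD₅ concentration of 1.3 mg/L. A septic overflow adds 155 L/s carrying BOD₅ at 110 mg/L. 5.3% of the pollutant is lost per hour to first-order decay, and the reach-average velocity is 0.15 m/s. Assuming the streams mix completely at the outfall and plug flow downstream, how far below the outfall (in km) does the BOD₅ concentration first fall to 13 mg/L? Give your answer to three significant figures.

4.60 km

Mass balance: C = (715.0·1.300 + 155.0·110.0) / 870.0 = 17980/870.0 = 20.67 mg/L.
5.3%/h lost → k = −ln(1 − 0.053) = 0.05446 h⁻¹.
Set 20.67·exp(−k·t) = 13 → t = ln(20.67/13)/k = 30640 s = 8.512 h.
Distance = v·t = 0.15·30640 = 4597 m = 4.597 km.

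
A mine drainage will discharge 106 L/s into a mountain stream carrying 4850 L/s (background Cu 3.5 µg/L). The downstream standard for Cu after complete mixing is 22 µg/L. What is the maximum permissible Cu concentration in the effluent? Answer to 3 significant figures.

At the limit, (Qr·Cr + Qe·Cₑ)/(Qr + Qe) = 22:
Cₑ = (4956·22 − 4850·3.500) / 106.0 = 868.5 µg/L.

868 µg/L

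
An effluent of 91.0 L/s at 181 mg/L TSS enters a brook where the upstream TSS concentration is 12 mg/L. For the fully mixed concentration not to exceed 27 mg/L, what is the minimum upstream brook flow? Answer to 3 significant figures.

934 L/s

Set C_mix = 27: (Q·12.00 + 91.00·181.0) / (Q + 91.00) = 27
→ Q = 91.00·(181.0 − 27)/(27 − 12.00) = 934.3 L/s.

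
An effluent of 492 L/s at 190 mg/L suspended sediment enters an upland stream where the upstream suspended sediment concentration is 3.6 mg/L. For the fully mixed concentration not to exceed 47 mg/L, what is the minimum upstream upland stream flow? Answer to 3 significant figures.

Set C_mix = 47: (Q·3.600 + 492.0·190.0) / (Q + 492.0) = 47
→ Q = 492.0·(190.0 − 47)/(47 − 3.600) = 1621 L/s.

1620 L/s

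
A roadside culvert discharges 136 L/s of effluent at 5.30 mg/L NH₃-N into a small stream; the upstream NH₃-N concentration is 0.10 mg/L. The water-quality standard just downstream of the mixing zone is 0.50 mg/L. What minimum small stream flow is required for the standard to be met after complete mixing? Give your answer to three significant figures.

1630 L/s

Set C_mix = 0.50: (Q·0.1000 + 136.0·5.300) / (Q + 136.0) = 0.50
→ Q = 136.0·(5.300 − 0.50)/(0.50 − 0.1000) = 1632 L/s.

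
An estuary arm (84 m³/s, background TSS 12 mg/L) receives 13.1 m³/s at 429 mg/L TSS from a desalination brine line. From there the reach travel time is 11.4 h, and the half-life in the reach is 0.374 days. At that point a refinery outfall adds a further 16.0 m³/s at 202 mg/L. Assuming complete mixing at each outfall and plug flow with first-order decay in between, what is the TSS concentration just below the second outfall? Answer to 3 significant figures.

52.9 mg/L

Mixed concentration C = ΣQC/ΣQ = (84.00·12.00 + 13.10·429.0) / 97.10 = 6628/97.10 = 68.26 mg/L; combined flow 97.10 m³/s.
Half-life 0.374 d → k = ln 2 / 0.374 = 1.853 d⁻¹.
After decay, C = 68.26 × e^(−kt) = 68.26 × 0.4146 = 28.30 mg/L.
At the second outfall, C = (97.10·28.30 + 16.00·202.0) / (97.10 + 16.00) = 52.88 mg/L.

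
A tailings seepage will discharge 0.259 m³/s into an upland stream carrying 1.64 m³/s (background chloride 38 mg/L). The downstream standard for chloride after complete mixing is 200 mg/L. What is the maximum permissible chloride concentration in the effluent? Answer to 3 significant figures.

1230 mg/L

At the limit, (Qr·Cr + Qe·Cₑ)/(Qr + Qe) = 200:
Cₑ = (1.899·200 − 1.640·38.00) / 0.2590 = 1226 mg/L.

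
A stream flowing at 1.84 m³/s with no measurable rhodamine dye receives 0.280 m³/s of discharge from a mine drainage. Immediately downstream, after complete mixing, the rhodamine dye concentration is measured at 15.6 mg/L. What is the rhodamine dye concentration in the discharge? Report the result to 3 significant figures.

118 mg/L

Mass balance: 1.840·0 + 0.2800·Cₑ = 2.120·15.60
→ Cₑ = (2.120·15.60 − 1.840·0) / 0.2800 = 118.1 mg/L.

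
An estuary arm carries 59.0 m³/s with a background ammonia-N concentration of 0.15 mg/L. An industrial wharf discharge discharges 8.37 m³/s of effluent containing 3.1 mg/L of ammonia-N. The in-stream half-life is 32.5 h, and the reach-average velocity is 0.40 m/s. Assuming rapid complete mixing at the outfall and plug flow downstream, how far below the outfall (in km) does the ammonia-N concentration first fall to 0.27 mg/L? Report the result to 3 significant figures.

43.8 km

Flow-weighted average: C = (59.00·0.1500 + 8.370·3.100) / 67.37 = 34.80/67.37 = 0.5165 mg/L.
Half-life 32.5 h → k = ln 2 / 32.5 = 0.02133 h⁻¹ = 0.5119 d⁻¹.
Set 0.5165·exp(−k·t) = 0.27 → t = ln(0.5165/0.27)/k = 109500 s = 30.41 h.
Distance = v·t = 0.40·109500 = 43800 m = 43.80 km.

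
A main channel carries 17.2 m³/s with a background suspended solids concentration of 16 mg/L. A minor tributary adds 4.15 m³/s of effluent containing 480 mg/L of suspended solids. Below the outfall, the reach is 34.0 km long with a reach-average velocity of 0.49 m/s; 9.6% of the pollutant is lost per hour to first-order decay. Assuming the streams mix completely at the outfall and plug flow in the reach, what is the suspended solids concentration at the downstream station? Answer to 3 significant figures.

Conservation of mass: C = (17.20·16.00 + 4.150·480.0) / 21.35 = 2267/21.35 = 106.2 mg/L.
Travel time t = 34.0·1000 / 0.49 = 69390 s = 19.27 h.
9.6%/h lost → k = −ln(1 − 0.096) = 0.1009 h⁻¹.
First-order decay: C = 106.2·exp(−k·t) = 106.2·0.1429 = 15.18 mg/L.

15.2 mg/L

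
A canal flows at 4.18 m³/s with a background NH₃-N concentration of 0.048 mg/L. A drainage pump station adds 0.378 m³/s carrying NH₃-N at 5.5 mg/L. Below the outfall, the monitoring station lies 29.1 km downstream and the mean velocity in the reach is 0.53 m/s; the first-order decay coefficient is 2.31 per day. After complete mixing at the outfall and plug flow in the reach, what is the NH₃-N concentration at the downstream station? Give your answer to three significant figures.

Mass balance: C = (4.180·0.04800 + 0.3780·5.500) / 4.558 = 2.280/4.558 = 0.5001 mg/L.
Travel time t = 29.1·1000 / 0.53 = 54910 s = 15.25 h.
Applying C = C₀e^(−kt): 0.5001 × 0.2304 = 0.1152 mg/L.

0.115 mg/L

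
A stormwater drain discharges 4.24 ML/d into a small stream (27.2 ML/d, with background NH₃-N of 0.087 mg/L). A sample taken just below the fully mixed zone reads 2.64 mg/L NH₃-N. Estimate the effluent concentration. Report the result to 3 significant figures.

19.0 mg/L

Mass balance: 27.20·0.08700 + 4.240·Cₑ = 31.44·2.640
→ Cₑ = (31.44·2.640 − 27.20·0.08700) / 4.240 = 19.02 mg/L.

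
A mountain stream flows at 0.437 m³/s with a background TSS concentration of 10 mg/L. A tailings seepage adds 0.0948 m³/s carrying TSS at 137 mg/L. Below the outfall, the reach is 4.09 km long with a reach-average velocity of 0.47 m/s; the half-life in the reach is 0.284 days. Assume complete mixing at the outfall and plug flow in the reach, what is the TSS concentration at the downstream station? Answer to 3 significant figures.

25.5 mg/L

Mass balance: C = (0.4370·10.00 + 0.09480·137.0) / 0.5318 = 17.36/0.5318 = 32.64 mg/L.
Travel time t = 4.09·1000 / 0.47 = 8702 s = 2.417 h.
Half-life 0.284 d → k = ln 2 / 0.284 = 2.441 d⁻¹.
After decay, C = 32.64 × e^(−kt) = 32.64 × 0.7821 = 25.53 mg/L.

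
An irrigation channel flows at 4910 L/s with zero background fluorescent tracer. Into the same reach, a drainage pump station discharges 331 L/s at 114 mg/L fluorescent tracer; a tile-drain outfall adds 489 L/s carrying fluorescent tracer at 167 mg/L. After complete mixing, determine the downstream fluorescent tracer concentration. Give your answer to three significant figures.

Flow-weighted average: C = (4910·0 + 331.0·114.0 + 489.0·167.0) / 5730 = 119400/5730 = 20.84 mg/L.

20.8 mg/L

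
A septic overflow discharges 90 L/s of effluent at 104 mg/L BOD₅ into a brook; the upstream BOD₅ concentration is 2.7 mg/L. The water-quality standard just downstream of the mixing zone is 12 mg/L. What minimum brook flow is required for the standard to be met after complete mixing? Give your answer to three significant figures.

Set C_mix = 12: (Q·2.700 + 90.00·104.0) / (Q + 90.00) = 12
→ Q = 90.00·(104.0 − 12)/(12 − 2.700) = 890.3 L/s.

890 L/s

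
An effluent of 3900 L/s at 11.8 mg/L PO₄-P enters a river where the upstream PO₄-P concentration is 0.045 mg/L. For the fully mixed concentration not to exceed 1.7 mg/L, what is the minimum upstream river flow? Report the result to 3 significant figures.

Set C_mix = 1.7: (Q·0.04500 + 3900·11.80) / (Q + 3900) = 1.7
→ Q = 3900·(11.80 − 1.7)/(1.7 − 0.04500) = 23800 L/s.

23800 L/s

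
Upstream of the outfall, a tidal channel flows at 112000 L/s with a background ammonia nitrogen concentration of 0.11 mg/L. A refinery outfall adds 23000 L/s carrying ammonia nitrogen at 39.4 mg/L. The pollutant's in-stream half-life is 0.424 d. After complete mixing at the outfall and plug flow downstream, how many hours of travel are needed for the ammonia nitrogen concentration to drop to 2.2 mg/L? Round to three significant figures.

16.6 h

Flow-weighted average: C = (112000·0.1100 + 23000·39.40) / 135000 = 918500/135000 = 6.804 mg/L.
Half-life 0.424 d → k = ln 2 / 0.424 = 1.635 d⁻¹.
6.804·exp(−k·t) = 2.2 → t = ln(6.804/2.2)/k = 59670 s = 16.58 h.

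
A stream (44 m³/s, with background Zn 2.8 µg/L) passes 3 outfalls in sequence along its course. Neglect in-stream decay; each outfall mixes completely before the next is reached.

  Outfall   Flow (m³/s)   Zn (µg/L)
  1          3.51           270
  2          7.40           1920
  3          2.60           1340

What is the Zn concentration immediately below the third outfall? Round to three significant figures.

326 µg/L

Below outfall 1: Q → 47.51 m³/s, C = (44.00·2.800 + 3.510·270.0)/47.51 = 22.54 µg/L.
Below outfall 2: Q → 54.91 m³/s, C = (47.51·22.54 + 7.400·1920)/54.91 = 278.3 µg/L.
Below outfall 3: Q → 57.51 m³/s, C = (54.91·278.3 + 2.600·1340)/57.51 = 326.3 µg/L.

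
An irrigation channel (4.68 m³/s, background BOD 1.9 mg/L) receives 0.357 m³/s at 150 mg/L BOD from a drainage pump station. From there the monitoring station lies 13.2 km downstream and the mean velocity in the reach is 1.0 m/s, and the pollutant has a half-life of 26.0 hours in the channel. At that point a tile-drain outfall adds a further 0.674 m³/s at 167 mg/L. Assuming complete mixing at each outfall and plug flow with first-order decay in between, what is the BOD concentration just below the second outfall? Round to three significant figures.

29.6 mg/L

Mass balance: C = (4.680·1.900 + 0.3570·150.0) / 5.037 = 62.44/5.037 = 12.40 mg/L; combined flow 5.037 m³/s.
Travel time t = 13.2·1000 / 1.0 = 13200 s = 3.667 h.
Half-life 26.0 h → k = ln 2 / 26.0 = 0.02666 h⁻¹ = 0.6398 d⁻¹.
After decay, C = 12.40 × e^(−kt) = 12.40 × 0.9069 = 11.24 mg/L.
At the second outfall, C = (5.037·11.24 + 0.6740·167.0) / (5.037 + 0.6740) = 29.62 mg/L.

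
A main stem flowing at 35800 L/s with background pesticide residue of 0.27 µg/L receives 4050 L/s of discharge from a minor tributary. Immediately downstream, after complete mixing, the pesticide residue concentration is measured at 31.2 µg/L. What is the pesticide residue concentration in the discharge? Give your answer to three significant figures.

305 µg/L

Mass balance: 35800·0.2700 + 4050·Cₑ = 39850·31.20
→ Cₑ = (39850·31.20 − 35800·0.2700) / 4050 = 304.6 µg/L.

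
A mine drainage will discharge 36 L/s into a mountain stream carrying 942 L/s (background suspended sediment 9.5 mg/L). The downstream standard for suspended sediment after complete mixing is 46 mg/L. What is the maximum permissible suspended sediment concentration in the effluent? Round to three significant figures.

At the limit, (Qr·Cr + Qe·Cₑ)/(Qr + Qe) = 46:
Cₑ = (978.0·46 − 942.0·9.500) / 36.00 = 1001 mg/L.

1000 mg/L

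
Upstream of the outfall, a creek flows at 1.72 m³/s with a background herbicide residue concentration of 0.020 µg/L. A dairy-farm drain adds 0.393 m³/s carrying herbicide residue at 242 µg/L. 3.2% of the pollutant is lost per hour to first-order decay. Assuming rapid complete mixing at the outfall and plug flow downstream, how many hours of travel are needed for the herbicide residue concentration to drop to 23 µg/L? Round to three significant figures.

Mass balance: C = (1.720·0.02000 + 0.3930·242.0) / 2.113 = 95.14/2.113 = 45.03 µg/L.
3.2%/h lost → k = −ln(1 − 0.032) = 0.03252 h⁻¹.
45.03·exp(−k·t) = 23 → t = ln(45.03/23)/k = 74360 s = 20.65 h.

20.7 h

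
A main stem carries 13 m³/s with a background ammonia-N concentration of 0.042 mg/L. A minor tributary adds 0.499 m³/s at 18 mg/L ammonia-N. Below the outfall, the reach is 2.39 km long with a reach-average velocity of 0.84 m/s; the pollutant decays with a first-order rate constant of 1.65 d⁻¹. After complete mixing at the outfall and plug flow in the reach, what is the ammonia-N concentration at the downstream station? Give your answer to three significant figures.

0.669 mg/L

Mixed concentration C = ΣQC/ΣQ = (13.00·0.04200 + 0.4990·18.00) / 13.50 = 9.528/13.50 = 0.7058 mg/L.
Travel time t = 2.39·1000 / 0.84 = 2845 s = 0.7903 h.
First-order decay: C = 0.7058·exp(−k·t) = 0.7058·0.9471 = 0.6685 mg/L.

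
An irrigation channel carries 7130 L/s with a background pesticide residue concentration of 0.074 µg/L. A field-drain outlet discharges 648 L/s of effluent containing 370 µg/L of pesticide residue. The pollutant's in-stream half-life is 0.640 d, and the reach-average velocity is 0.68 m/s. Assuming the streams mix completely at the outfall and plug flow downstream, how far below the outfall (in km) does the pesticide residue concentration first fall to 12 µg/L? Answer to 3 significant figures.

Mixed concentration C = ΣQC/ΣQ = (7130·0.07400 + 648.0·370.0) / 7778 = 240300/7778 = 30.89 µg/L.
Half-life 0.640 d → k = ln 2 / 0.640 = 1.083 d⁻¹.
Set 30.89·exp(−k·t) = 12 → t = ln(30.89/12)/k = 75440 s = 20.95 h.
Distance = v·t = 0.68·75440 = 51300 m = 51.30 km.

51.3 km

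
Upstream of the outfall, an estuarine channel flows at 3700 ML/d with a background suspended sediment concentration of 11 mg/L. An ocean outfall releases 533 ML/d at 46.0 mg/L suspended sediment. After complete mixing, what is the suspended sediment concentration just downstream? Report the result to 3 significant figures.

15.4 mg/L

After mixing, C = (3700·11.00 + 533.0·46.00) / 4233 = 65220/4233 = 15.41 mg/L.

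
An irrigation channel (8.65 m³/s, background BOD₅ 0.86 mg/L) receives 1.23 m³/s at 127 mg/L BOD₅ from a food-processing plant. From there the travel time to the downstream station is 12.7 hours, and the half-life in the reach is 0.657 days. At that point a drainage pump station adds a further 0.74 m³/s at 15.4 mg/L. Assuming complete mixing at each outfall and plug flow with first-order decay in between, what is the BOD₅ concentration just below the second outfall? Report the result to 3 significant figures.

Flow-weighted average: C = (8.650·0.8600 + 1.230·127.0) / 9.880 = 163.6/9.880 = 16.56 mg/L; combined flow 9.880 m³/s.
Half-life 0.657 d → k = ln 2 / 0.657 = 1.055 d⁻¹.
After decay, C = 16.56 × e^(−kt) = 16.56 × 0.5722 = 9.478 mg/L.
Second outfall: C = (9.880·9.478 + 0.7400·15.40)/10.62 = 9.890 mg/L.

9.89 mg/L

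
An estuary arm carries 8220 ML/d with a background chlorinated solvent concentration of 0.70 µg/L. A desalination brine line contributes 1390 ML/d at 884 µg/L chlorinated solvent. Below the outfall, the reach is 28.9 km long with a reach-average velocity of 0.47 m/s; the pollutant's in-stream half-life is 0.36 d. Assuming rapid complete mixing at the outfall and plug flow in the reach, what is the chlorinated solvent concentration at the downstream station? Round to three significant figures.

After mixing, C = (8220·0.7000 + 1390·884.0) / 9610 = 1235000/9610 = 128.5 µg/L.
Travel time t = 28.9·1000 / 0.47 = 61490 s = 17.08 h.
Half-life 0.36 d → k = ln 2 / 0.36 = 1.925 d⁻¹.
After decay, C = 128.5 × e^(−kt) = 128.5 × 0.2540 = 32.63 µg/L.

32.6 µg/L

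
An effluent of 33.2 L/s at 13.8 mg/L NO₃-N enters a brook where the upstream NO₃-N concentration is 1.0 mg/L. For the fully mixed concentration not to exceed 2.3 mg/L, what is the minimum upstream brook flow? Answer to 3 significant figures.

294 L/s

Set C_mix = 2.3: (Q·1.000 + 33.20·13.80) / (Q + 33.20) = 2.3
→ Q = 33.20·(13.80 − 2.3)/(2.3 − 1.000) = 293.7 L/s.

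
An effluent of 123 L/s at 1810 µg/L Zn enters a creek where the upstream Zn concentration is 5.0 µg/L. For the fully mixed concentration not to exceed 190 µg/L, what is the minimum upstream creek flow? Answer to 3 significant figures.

Set C_mix = 190: (Q·5.000 + 123.0·1810) / (Q + 123.0) = 190
→ Q = 123.0·(1810 − 190)/(190 − 5.000) = 1077 L/s.

1080 L/s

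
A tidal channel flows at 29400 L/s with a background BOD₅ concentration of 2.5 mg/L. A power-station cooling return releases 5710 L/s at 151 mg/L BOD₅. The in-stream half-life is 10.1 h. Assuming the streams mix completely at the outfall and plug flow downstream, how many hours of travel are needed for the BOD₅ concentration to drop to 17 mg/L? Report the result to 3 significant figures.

Mass balance: C = (29400·2.500 + 5710·151.0) / 35110 = 935700/35110 = 26.65 mg/L.
Half-life 10.1 h → k = ln 2 / 10.1 = 0.06863 h⁻¹ = 1.647 d⁻¹.
26.65·exp(−k·t) = 17 → t = ln(26.65/17)/k = 23580 s = 6.551 h.

6.55 h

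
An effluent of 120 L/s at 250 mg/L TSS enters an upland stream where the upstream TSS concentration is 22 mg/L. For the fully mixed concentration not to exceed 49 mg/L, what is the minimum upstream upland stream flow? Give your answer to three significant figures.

Set C_mix = 49: (Q·22.00 + 120.0·250.0) / (Q + 120.0) = 49
→ Q = 120.0·(250.0 − 49)/(49 − 22.00) = 893.3 L/s.

893 L/s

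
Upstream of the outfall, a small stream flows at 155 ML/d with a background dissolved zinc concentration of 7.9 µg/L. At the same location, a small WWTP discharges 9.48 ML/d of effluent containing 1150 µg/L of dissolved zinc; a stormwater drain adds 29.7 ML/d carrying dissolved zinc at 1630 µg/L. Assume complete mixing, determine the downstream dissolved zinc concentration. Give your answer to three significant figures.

312 µg/L

Conservation of mass: C = (155.0·7.900 + 9.480·1150 + 29.70·1630) / 194.2 = 60540/194.2 = 311.8 µg/L.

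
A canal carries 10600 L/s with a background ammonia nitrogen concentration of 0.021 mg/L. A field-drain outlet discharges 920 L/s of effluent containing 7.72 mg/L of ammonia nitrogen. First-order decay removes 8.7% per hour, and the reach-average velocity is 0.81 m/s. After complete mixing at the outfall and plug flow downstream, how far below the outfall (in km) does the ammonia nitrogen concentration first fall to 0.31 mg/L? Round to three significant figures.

Mass balance: C = (10600·0.02100 + 920.0·7.720) / 11520 = 7325/11520 = 0.6359 mg/L.
8.7%/h lost → k = −ln(1 − 0.087) = 0.09102 h⁻¹.
Set 0.6359·exp(−k·t) = 0.31 → t = ln(0.6359/0.31)/k = 28410 s = 7.893 h.
Distance = v·t = 0.81·28410 = 23020 m = 23.02 km.

23.0 km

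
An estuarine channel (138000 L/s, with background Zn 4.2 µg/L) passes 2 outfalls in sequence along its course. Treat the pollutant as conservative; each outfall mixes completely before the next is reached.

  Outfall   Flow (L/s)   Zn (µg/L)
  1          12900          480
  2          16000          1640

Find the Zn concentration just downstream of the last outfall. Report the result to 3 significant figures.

Below outfall 1: Q → 150900 L/s, C = (138000·4.200 + 12900·480.0)/150900 = 44.87 µg/L.
Below outfall 2: Q → 166900 L/s, C = (150900·44.87 + 16000·1640)/166900 = 197.8 µg/L.

198 µg/L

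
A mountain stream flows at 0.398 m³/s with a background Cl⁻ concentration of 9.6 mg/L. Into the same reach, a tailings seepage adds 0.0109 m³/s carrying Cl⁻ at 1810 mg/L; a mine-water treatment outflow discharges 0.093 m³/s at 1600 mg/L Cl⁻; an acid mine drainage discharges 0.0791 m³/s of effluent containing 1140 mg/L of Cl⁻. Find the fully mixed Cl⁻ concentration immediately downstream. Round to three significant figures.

452 mg/L

Mixed concentration C = ΣQC/ΣQ = (0.3980·9.600 + 0.01090·1810 + 0.09300·1600 + 0.07910·1140) / 0.5810 = 262.5/0.5810 = 451.8 mg/L.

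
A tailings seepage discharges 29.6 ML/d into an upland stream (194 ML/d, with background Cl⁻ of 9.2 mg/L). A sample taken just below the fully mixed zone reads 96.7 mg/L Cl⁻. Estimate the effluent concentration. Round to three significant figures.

Mass balance: 194.0·9.200 + 29.60·Cₑ = 223.6·96.70
→ Cₑ = (223.6·96.70 − 194.0·9.200) / 29.60 = 670.2 mg/L.

670 mg/L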